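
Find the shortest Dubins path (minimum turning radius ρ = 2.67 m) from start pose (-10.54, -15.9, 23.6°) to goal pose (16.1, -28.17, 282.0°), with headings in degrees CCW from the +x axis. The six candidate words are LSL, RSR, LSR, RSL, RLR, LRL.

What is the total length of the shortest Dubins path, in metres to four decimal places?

29.9308 m

Let ψ = atan2(Δy, Δx) = atan2(-12.27, 26.64) = -24.7301° be the start→goal bearing.
Normalize: d = |goal − start| / ρ = 29.329891/2.67 = 10.984978, α = (θ_start − ψ) mod 360° = 48.3301° = 0.843520 rad, β = (θ_goal − ψ) mod 360° = 306.7301° = 5.353450 rad.
Common terms: sin α = 0.746988, cos α = 0.664838, sin β = -0.801461, cos β = 0.598046, cos(α−β) = -0.201078, d² = 120.669739. Work in radians in the unit-radius frame; every candidate has L = ρ·(t + p + q).
LSL: p² = 2 + d² − 2cos(α−β) + 2d(sin α − sin β) = 157.091254; p = √p² = 12.533605; φ = atan2(cos β − cos α, d + sin α − sin β) = -0.005329 rad; t = (φ − α) mod 2π = 5.434337 rad, q = (β − φ) mod 2π = 5.358779 rad → L = 2.67·(5.434337 + 12.533605 + 5.358779) = 2.67·23.326721 = 62.282345 m
RSR: p² = 2 + d² − 2cos(α−β) + 2d(sin β − sin α) = 89.052535; p = √p² = 9.436765; φ = atan2(cos α − cos β, d − sin α + sin β) = 0.007078 rad; t = (α − φ) mod 2π = 0.836442 rad, q = (φ − β) mod 2π = 0.936813 rad → L = 2.67·(0.836442 + 9.436765 + 0.936813) = 2.67·11.210020 = 29.930752 m
LSR: p² = d² − 2 + 2cos(α−β) + 2d(sin α + sin β) = 117.070799; p = √p² = 10.819926; φ = atan2(−cos α − cos β, d + sin α + sin β) − atan2(−2, p) = 0.067753 rad; t = (φ − α) mod 2π = 5.507419 rad, q = (φ − β) mod 2π = 0.997488 rad → L = 2.67·(5.507419 + 10.819926 + 0.997488) = 2.67·17.324833 = 46.257305 m
RSL: p² = d² − 2 + 2cos(α−β) − 2d(sin α + sin β) = 119.464367; p = √p² = 10.929976; φ = atan2(cos α + cos β, d − sin α − sin β) − atan2(2, p) = -0.067079 rad; t = (α − φ) mod 2π = 0.910598 rad, q = (β − φ) mod 2π = 5.420529 rad → L = 2.67·(0.910598 + 10.929976 + 5.420529) = 2.67·17.261103 = 46.087145 m
RLR: c = (6 − d² + 2cos(α−β) + 2d(sin α − sin β))/8 = -10.131567, |c| > 1 → infeasible
LRL: c = (6 − d² + 2cos(α−β) − 2d(sin α − sin β))/8 = -18.636407, |c| > 1 → infeasible
Shortest: RSR with L = 29.930752 m ≈ 29.9308 m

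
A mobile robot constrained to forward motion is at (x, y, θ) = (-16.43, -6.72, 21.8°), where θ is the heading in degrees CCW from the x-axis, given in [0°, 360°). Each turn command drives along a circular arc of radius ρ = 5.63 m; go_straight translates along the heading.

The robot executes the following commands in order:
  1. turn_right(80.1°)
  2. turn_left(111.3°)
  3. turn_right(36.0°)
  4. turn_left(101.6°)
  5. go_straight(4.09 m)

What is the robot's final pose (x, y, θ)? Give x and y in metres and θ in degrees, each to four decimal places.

set_pose: (x, y, θ) = (-16.4300, -6.7200, 21.8000°), ρ = 5.63
turn_right(80.1°): centre at ρ to the right, rotate −80.1° → (-9.5491, -8.9890, -58.3000° ≡ 301.7000°)
turn_left(111.3°): centre at ρ to the left, rotate +111.3° → (-0.2627, -9.4188, 413.0000° ≡ 53.0000°)
turn_right(36.0°): centre at ρ to the right, rotate −36.0° → (2.5875, -7.4230, 17.0000°)
turn_left(101.6°): centre at ρ to the left, rotate +101.6° → (5.8845, 0.6560, 118.6000°)
go_straight(4.09): x += 4.09·cos θ, y += 4.09·sin θ → (3.9267, 4.2470, 118.6000°)

(3.9267, 4.2470, 118.6000°)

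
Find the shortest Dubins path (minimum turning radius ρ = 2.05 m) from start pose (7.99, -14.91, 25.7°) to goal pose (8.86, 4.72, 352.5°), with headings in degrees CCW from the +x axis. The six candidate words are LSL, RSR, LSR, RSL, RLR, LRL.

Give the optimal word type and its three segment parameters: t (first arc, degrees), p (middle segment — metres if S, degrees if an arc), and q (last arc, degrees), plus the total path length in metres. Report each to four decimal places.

Let ψ = atan2(Δy, Δx) = atan2(19.63, 0.87) = 87.4623° be the start→goal bearing.
Normalize: d = |goal − start| / ρ = 19.649270/2.05 = 9.585010, α = (θ_start − ψ) mod 360° = 298.2377° = 5.205230 rad, β = (θ_goal − ψ) mod 360° = 265.0377° = 4.625780 rad.
Common terms: sin α = -0.880992, cos α = 0.473130, sin β = -0.996252, cos β = -0.086501, cos(α−β) = 0.836764, d² = 91.872409. Work in radians in the unit-radius frame; every candidate has L = ρ·(t + p + q).
LSL: p² = 2 + d² − 2cos(α−β) + 2d(sin α − sin β) = 94.408404; p = √p² = 9.716399; φ = atan2(cos β − cos α, d + sin α − sin β) = -0.057628 rad; t = (φ − α) mod 2π = 1.020327 rad, q = (β − φ) mod 2π = 4.683409 rad → L = 2.05·(1.020327 + 9.716399 + 4.683409) = 2.05·15.420135 = 31.611276 m
RSR: p² = 2 + d² − 2cos(α−β) + 2d(sin β − sin α) = 89.989357; p = √p² = 9.486272; φ = atan2(cos α − cos β, d − sin α + sin β) = 0.059028 rad; t = (α − φ) mod 2π = 5.146202 rad, q = (φ − β) mod 2π = 1.716433 rad → L = 2.05·(5.146202 + 9.486272 + 1.716433) = 2.05·16.348907 = 33.515259 m
LSR: p² = d² − 2 + 2cos(α−β) + 2d(sin α + sin β) = 55.559129; p = √p² = 7.453800; φ = atan2(−cos α − cos β, d + sin α + sin β) − atan2(−2, p) = 0.212026 rad; t = (φ − α) mod 2π = 1.289982 rad, q = (φ − β) mod 2π = 1.869431 rad → L = 2.05·(1.289982 + 7.453800 + 1.869431) = 2.05·10.613212 = 21.757085 m
RSL: p² = d² − 2 + 2cos(α−β) − 2d(sin α + sin β) = 127.532747; p = √p² = 11.293040; φ = atan2(cos α + cos β, d − sin α − sin β) − atan2(2, p) = -0.141565 rad; t = (α − φ) mod 2π = 5.346794 rad, q = (β − φ) mod 2π = 4.767345 rad → L = 2.05·(5.346794 + 11.293040 + 4.767345) = 2.05·21.407179 = 43.884717 m
RLR: c = (6 − d² + 2cos(α−β) + 2d(sin α − sin β))/8 = -10.248670, |c| > 1 → infeasible
LRL: c = (6 − d² + 2cos(α−β) − 2d(sin α − sin β))/8 = -10.801051, |c| > 1 → infeasible
Shortest: LSR with L = 21.757085 m ≈ 21.7571 m
Convert LSR to answer units (arcs ×180/π): t = 1.289982·180/π = 73.9105°, p = ρ·p = 2.05·7.453800 = 15.2803 m, q = 1.869431·180/π = 107.1105°, L = 21.7571 m.

LSR: t = 73.9105°, p = 15.2803 m, q = 107.1105°, L = 21.7571 m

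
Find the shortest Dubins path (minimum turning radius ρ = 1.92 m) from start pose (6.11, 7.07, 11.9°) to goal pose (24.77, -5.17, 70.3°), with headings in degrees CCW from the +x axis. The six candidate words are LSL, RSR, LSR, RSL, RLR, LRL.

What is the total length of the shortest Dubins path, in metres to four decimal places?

24.2990 m

Let ψ = atan2(Δy, Δx) = atan2(-12.24, 18.66) = -33.2628° be the start→goal bearing.
Normalize: d = |goal − start| / ρ = 22.316209/1.92 = 11.623026, α = (θ_start − ψ) mod 360° = 45.1628° = 0.788240 rad, β = (θ_goal − ψ) mod 360° = 103.5628° = 1.807512 rad.
Common terms: sin α = 0.709113, cos α = 0.705095, sin β = 0.972113, cos β = -0.234511, cos(α−β) = 0.523986, d² = 135.094727. Work in radians in the unit-radius frame; every candidate has L = ρ·(t + p + q).
LSL: p² = 2 + d² − 2cos(α−β) + 2d(sin α − sin β) = 129.933040; p = √p² = 11.398817; φ = atan2(cos β − cos α, d + sin α − sin β) = -0.082524 rad; t = (φ − α) mod 2π = 5.412422 rad, q = (β − φ) mod 2π = 1.890036 rad → L = 1.92·(5.412422 + 11.398817 + 1.890036) = 1.92·18.701275 = 35.906448 m
RSR: p² = 2 + d² − 2cos(α−β) + 2d(sin β − sin α) = 142.160470; p = √p² = 11.923107; φ = atan2(cos α − cos β, d − sin α + sin β) = 0.078887 rad; t = (α − φ) mod 2π = 0.709353 rad, q = (φ − β) mod 2π = 4.554560 rad → L = 1.92·(0.709353 + 11.923107 + 4.554560) = 1.92·17.187020 = 32.999078 m
LSR: p² = d² − 2 + 2cos(α−β) + 2d(sin α + sin β) = 173.224580; p = √p² = 13.161481; φ = atan2(−cos α − cos β, d + sin α + sin β) − atan2(−2, p) = 0.115449 rad; t = (φ − α) mod 2π = 5.610394 rad, q = (φ − β) mod 2π = 4.591122 rad → L = 1.92·(5.610394 + 13.161481 + 4.591122) = 1.92·23.362997 = 44.856954 m
RSL: p² = d² − 2 + 2cos(α−β) − 2d(sin α + sin β) = 95.060817; p = √p² = 9.749914; φ = atan2(cos α + cos β, d − sin α − sin β) − atan2(2, p) = -0.155025 rad; t = (α − φ) mod 2π = 0.943265 rad, q = (β − φ) mod 2π = 1.962537 rad → L = 1.92·(0.943265 + 9.749914 + 1.962537) = 1.92·12.655715 = 24.298973 m
RLR: c = (6 − d² + 2cos(α−β) + 2d(sin α − sin β))/8 = -16.770059, |c| > 1 → infeasible
LRL: c = (6 − d² + 2cos(α−β) − 2d(sin α − sin β))/8 = -15.241630, |c| > 1 → infeasible
Shortest: RSL with L = 24.298973 m ≈ 24.2990 m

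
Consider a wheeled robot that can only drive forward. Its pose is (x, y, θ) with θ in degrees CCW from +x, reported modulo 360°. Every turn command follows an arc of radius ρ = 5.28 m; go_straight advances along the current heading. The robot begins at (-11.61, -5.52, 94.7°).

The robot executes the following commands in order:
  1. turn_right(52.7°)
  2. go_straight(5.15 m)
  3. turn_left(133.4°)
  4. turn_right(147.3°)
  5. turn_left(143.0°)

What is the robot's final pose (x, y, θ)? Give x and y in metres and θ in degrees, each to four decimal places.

set_pose: (x, y, θ) = (-11.6100, -5.5200, 94.7000°), ρ = 5.28
turn_right(52.7°): centre at ρ to the right, rotate −52.7° → (-9.8808, -1.1636, 42.0000°)
go_straight(5.15): x += 5.15·cos θ, y += 5.15·sin θ → (-6.0536, 2.2825, 42.0000°)
turn_left(133.4°): centre at ρ to the left, rotate +133.4° → (-9.1631, 11.4693, 175.4000°)
turn_right(147.3°): centre at ρ to the right, rotate −147.3° → (-11.2266, 21.3899, 28.1000°)
turn_left(143.0°): centre at ρ to the left, rotate +143.0° → (-12.8967, 31.2639, 171.1000°)

(-12.8967, 31.2639, 171.1000°)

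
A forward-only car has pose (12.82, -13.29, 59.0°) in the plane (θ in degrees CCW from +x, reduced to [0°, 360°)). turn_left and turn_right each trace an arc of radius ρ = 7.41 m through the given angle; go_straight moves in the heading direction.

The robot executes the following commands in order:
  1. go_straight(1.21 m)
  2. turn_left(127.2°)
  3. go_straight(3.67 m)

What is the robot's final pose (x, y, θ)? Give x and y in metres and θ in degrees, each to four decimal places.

set_pose: (x, y, θ) = (12.8200, -13.2900, 59.0000°), ρ = 7.41
go_straight(1.21): x += 1.21·cos θ, y += 1.21·sin θ → (13.4432, -12.2528, 59.0000°)
turn_left(127.2°): centre at ρ to the left, rotate +127.2° → (6.2913, -1.0697, 186.2000°)
go_straight(3.67): x += 3.67·cos θ, y += 3.67·sin θ → (2.6428, -1.4661, 186.2000°)

(2.6428, -1.4661, 186.2000°)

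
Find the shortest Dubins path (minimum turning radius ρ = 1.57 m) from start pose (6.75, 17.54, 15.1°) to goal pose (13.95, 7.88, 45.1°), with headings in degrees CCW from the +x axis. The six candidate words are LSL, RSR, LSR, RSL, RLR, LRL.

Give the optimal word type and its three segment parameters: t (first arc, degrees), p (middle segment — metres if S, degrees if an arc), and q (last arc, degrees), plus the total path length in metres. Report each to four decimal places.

Let ψ = atan2(Δy, Δx) = atan2(-9.66, 7.20) = -53.3013° be the start→goal bearing.
Normalize: d = |goal − start| / ρ = 12.048054/1.57 = 7.673920, α = (θ_start − ψ) mod 360° = 68.4013° = 1.193828 rad, β = (θ_goal − ψ) mod 360° = 98.4013° = 1.717427 rad.
Common terms: sin α = 0.929785, cos α = 0.368103, sin β = 0.989269, cos β = -0.146106, cos(α−β) = 0.866025, d² = 58.889042. Work in radians in the unit-radius frame; every candidate has L = ρ·(t + p + q).
LSL: p² = 2 + d² − 2cos(α−β) + 2d(sin α − sin β) = 58.244038; p = √p² = 7.631778; φ = atan2(cos β − cos α, d + sin α − sin β) = -0.067428 rad; t = (φ − α) mod 2π = 5.021929 rad, q = (β − φ) mod 2π = 1.784855 rad → L = 1.57·(5.021929 + 7.631778 + 1.784855) = 1.57·14.438562 = 22.668543 m
RSR: p² = 2 + d² − 2cos(α−β) + 2d(sin β − sin α) = 60.069944; p = √p² = 7.750480; φ = atan2(cos α − cos β, d − sin α + sin β) = 0.066394 rad; t = (α − φ) mod 2π = 1.127434 rad, q = (φ − β) mod 2π = 4.632153 rad → L = 1.57·(1.127434 + 7.750480 + 4.632153) = 1.57·13.510067 = 21.210805 m
LSR: p² = d² − 2 + 2cos(α−β) + 2d(sin α + sin β) = 88.074423; p = √p² = 9.384797; φ = atan2(−cos α − cos β, d + sin α + sin β) − atan2(−2, p) = 0.186832 rad; t = (φ − α) mod 2π = 5.276189 rad, q = (φ − β) mod 2π = 4.752591 rad → L = 1.57·(5.276189 + 9.384797 + 4.752591) = 1.57·19.413577 = 30.479316 m
RSL: p² = d² − 2 + 2cos(α−β) − 2d(sin α + sin β) = 29.167763; p = √p² = 5.400719; φ = atan2(cos α + cos β, d − sin α − sin β) − atan2(2, p) = -0.316106 rad; t = (α − φ) mod 2π = 1.509934 rad, q = (β − φ) mod 2π = 2.033532 rad → L = 1.57·(1.509934 + 5.400719 + 2.033532) = 1.57·8.944185 = 14.042370 m
RLR: c = (6 − d² + 2cos(α−β) + 2d(sin α − sin β))/8 = -6.508743, |c| > 1 → infeasible
LRL: c = (6 − d² + 2cos(α−β) − 2d(sin α − sin β))/8 = -6.280505, |c| > 1 → infeasible
Shortest: RSL with L = 14.042370 m ≈ 14.0424 m
Convert RSL to answer units (arcs ×180/π): t = 1.509934·180/π = 86.5128°, p = ρ·p = 1.57·5.400719 = 8.4791 m, q = 2.033532·180/π = 116.5128°, L = 14.0424 m.

RSL: t = 86.5128°, p = 8.4791 m, q = 116.5128°, L = 14.0424 m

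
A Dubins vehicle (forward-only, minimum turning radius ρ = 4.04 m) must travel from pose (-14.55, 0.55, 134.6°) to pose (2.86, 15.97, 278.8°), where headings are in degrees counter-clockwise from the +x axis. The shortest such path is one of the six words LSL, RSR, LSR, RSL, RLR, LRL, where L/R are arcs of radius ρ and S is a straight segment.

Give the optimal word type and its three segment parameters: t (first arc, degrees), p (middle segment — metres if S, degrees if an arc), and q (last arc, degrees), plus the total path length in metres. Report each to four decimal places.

RSR: t = 85.9790°, p = 15.9461 m, q = 129.8210°, L = 31.1625 m

Let ψ = atan2(Δy, Δx) = atan2(15.42, 17.41) = 41.5312° be the start→goal bearing.
Normalize: d = |goal − start| / ρ = 23.256924/4.04 = 5.756664, α = (θ_start − ψ) mod 360° = 93.0688° = 1.624356 rad, β = (θ_goal − ψ) mod 360° = 237.2688° = 4.141121 rad.
Common terms: sin α = 0.998566, cos α = -0.053534, sin β = -0.841216, cos β = -0.540699, cos(α−β) = -0.811064, d² = 33.139184. Work in radians in the unit-radius frame; every candidate has L = ρ·(t + p + q).
LSL: p² = 2 + d² − 2cos(α−β) + 2d(sin α − sin β) = 57.943327; p = √p² = 7.612051; φ = atan2(cos β − cos α, d + sin α − sin β) = -0.064043 rad; t = (φ − α) mod 2π = 4.594786 rad, q = (β − φ) mod 2π = 4.205164 rad → L = 4.04·(4.594786 + 7.612051 + 4.205164) = 4.04·16.412002 = 66.304486 m
RSR: p² = 2 + d² − 2cos(α−β) + 2d(sin β − sin α) = 15.579296; p = √p² = 3.947062; φ = atan2(cos α − cos β, d − sin α + sin β) = 0.123740 rad; t = (α − φ) mod 2π = 1.500616 rad, q = (φ − β) mod 2π = 2.265805 rad → L = 4.04·(1.500616 + 3.947062 + 2.265805) = 4.04·7.713482 = 31.162468 m
LSR: p² = d² − 2 + 2cos(α−β) + 2d(sin α + sin β) = 31.328678; p = √p² = 5.597203; φ = atan2(−cos α − cos β, d + sin α + sin β) − atan2(−2, p) = 0.443325 rad; t = (φ − α) mod 2π = 5.102154 rad, q = (φ − β) mod 2π = 2.585389 rad → L = 4.04·(5.102154 + 5.597203 + 2.585389) = 4.04·13.284746 = 53.670374 m
RSL: p² = d² − 2 + 2cos(α−β) − 2d(sin α + sin β) = 27.705434; p = √p² = 5.263595; φ = atan2(cos α + cos β, d − sin α − sin β) − atan2(2, p) = -0.468850 rad; t = (α − φ) mod 2π = 2.093206 rad, q = (β − φ) mod 2π = 4.609971 rad → L = 4.04·(2.093206 + 5.263595 + 4.609971) = 4.04·11.966772 = 48.345759 m
RLR: c = (6 − d² + 2cos(α−β) + 2d(sin α − sin β))/8 = -0.947412; p = 2π − arccos c = 3.467340 rad; φ = atan2(cos α − cos β, d − sin α + sin β) = 0.123740 rad; t = (α − φ + p/2) mod 2π = 3.234286 rad, q = (α − β − t + p) mod 2π = 3.999474 rad → L = 4.04·(3.234286 + 3.467340 + 3.999474) = 4.04·10.701100 = 43.232442 m
LRL: c = (6 − d² + 2cos(α−β) − 2d(sin α − sin β))/8 = -6.242916, |c| > 1 → infeasible
Shortest: RSR with L = 31.162468 m ≈ 31.1625 m
Convert RSR to answer units (arcs ×180/π): t = 1.500616·180/π = 85.9790°, p = ρ·p = 4.04·3.947062 = 15.9461 m, q = 2.265805·180/π = 129.8210°, L = 31.1625 m.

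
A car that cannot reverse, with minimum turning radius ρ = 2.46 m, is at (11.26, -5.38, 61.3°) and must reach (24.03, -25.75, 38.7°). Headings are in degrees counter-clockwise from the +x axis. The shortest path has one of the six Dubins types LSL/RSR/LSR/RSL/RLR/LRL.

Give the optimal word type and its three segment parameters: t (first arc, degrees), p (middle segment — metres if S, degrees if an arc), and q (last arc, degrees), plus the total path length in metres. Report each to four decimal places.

RSL: t = 138.1879°, p = 18.8771 m, q = 115.5879°, L = 29.7730 m

Let ψ = atan2(Δy, Δx) = atan2(-20.37, 12.77) = -57.9163° be the start→goal bearing.
Normalize: d = |goal − start| / ρ = 24.041834/2.46 = 9.773103, α = (θ_start − ψ) mod 360° = 119.2163° = 2.080717 rad, β = (θ_goal − ψ) mod 360° = 96.6163° = 1.686273 rad.
Common terms: sin α = 0.872783, cos α = -0.488108, sin β = 0.993340, cos β = -0.115220, cos(α−β) = 0.923210, d² = 95.513550. Work in radians in the unit-radius frame; every candidate has L = ρ·(t + p + q).
LSL: p² = 2 + d² − 2cos(α−β) + 2d(sin α − sin β) = 93.310701; p = √p² = 9.659746; φ = atan2(cos β − cos α, d + sin α − sin β) = 0.038612 rad; t = (φ − α) mod 2π = 4.241080 rad, q = (β − φ) mod 2π = 1.647661 rad → L = 2.46·(4.241080 + 9.659746 + 1.647661) = 2.46·15.548487 = 38.249279 m
RSR: p² = 2 + d² − 2cos(α−β) + 2d(sin β − sin α) = 98.023558; p = √p² = 9.900685; φ = atan2(cos α − cos β, d − sin α + sin β) = -0.037672 rad; t = (α − φ) mod 2π = 2.118389 rad, q = (φ − β) mod 2π = 4.559241 rad → L = 2.46·(2.118389 + 9.900685 + 4.559241) = 2.46·16.578314 = 40.782654 m
LSR: p² = d² − 2 + 2cos(α−β) + 2d(sin α + sin β) = 131.835601; p = √p² = 11.481969; φ = atan2(−cos α − cos β, d + sin α + sin β) − atan2(−2, p) = 0.224245 rad; t = (φ − α) mod 2π = 4.426714 rad, q = (φ − β) mod 2π = 4.821158 rad → L = 2.46·(4.426714 + 11.481969 + 4.821158) = 2.46·20.729840 = 50.995406 m
RSL: p² = d² − 2 + 2cos(α−β) − 2d(sin α + sin β) = 58.884340; p = √p² = 7.673613; φ = atan2(cos α + cos β, d − sin α − sin β) − atan2(2, p) = -0.331117 rad; t = (α − φ) mod 2π = 2.411834 rad, q = (β − φ) mod 2π = 2.017390 rad → L = 2.46·(2.411834 + 7.673613 + 2.017390) = 2.46·12.102837 = 29.772978 m
RLR: c = (6 − d² + 2cos(α−β) + 2d(sin α − sin β))/8 = -11.252945, |c| > 1 → infeasible
LRL: c = (6 − d² + 2cos(α−β) − 2d(sin α − sin β))/8 = -10.663838, |c| > 1 → infeasible
Shortest: RSL with L = 29.772978 m ≈ 29.7730 m
Convert RSL to answer units (arcs ×180/π): t = 2.411834·180/π = 138.1879°, p = ρ·p = 2.46·7.673613 = 18.8771 m, q = 2.017390·180/π = 115.5879°, L = 29.7730 m.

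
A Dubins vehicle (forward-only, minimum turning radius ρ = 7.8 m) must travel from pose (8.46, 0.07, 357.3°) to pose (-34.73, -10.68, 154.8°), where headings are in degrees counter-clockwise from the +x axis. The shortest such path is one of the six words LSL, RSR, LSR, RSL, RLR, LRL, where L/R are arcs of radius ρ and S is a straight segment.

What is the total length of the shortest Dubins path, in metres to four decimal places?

Let ψ = atan2(Δy, Δx) = atan2(-10.75, -43.19) = -166.0231° be the start→goal bearing.
Normalize: d = |goal − start| / ρ = 44.507736/7.8 = 5.706120, α = (θ_start − ψ) mod 360° = 163.3231° = 2.850525 rad, β = (θ_goal − ψ) mod 360° = 320.8231° = 5.599419 rad.
Common terms: sin α = 0.286975, cos α = -0.957938, sin β = -0.631717, cos β = 0.775199, cos(α−β) = -0.923880, d² = 32.559806. Work in radians in the unit-radius frame; every candidate has L = ρ·(t + p + q).
LSL: p² = 2 + d² − 2cos(α−β) + 2d(sin α − sin β) = 46.891896; p = √p² = 6.847766; φ = atan2(cos β − cos α, d + sin α − sin β) = 0.255878 rad; t = (φ − α) mod 2π = 3.688538 rad, q = (β − φ) mod 2π = 5.343541 rad → L = 7.8·(3.688538 + 6.847766 + 5.343541) = 7.8·15.879845 = 123.862788 m
RSR: p² = 2 + d² − 2cos(α−β) + 2d(sin β − sin α) = 25.923234; p = √p² = 5.091486; φ = atan2(cos α − cos β, d − sin α + sin β) = -0.347341 rad; t = (α − φ) mod 2π = 3.197867 rad, q = (φ − β) mod 2π = 0.336425 rad → L = 7.8·(3.197867 + 5.091486 + 0.336425) = 7.8·8.625778 = 67.281069 m
LSR: p² = d² − 2 + 2cos(α−β) + 2d(sin α + sin β) = 24.777764; p = √p² = 4.977727; φ = atan2(−cos α − cos β, d + sin α + sin β) − atan2(−2, p) = 0.416120 rad; t = (φ − α) mod 2π = 3.848779 rad, q = (φ − β) mod 2π = 1.099886 rad → L = 7.8·(3.848779 + 4.977727 + 1.099886) = 7.8·9.926392 = 77.425858 m
RSL: p² = d² − 2 + 2cos(α−β) − 2d(sin α + sin β) = 32.646330; p = √p² = 5.713697; φ = atan2(cos α + cos β, d − sin α − sin β) − atan2(2, p) = -0.366898 rad; t = (α − φ) mod 2π = 3.217424 rad, q = (β − φ) mod 2π = 5.966317 rad → L = 7.8·(3.217424 + 5.713697 + 5.966317) = 7.8·14.897438 = 116.200015 m
RLR: c = (6 − d² + 2cos(α−β) + 2d(sin α − sin β))/8 = -2.240404, |c| > 1 → infeasible
LRL: c = (6 − d² + 2cos(α−β) − 2d(sin α − sin β))/8 = -4.861487, |c| > 1 → infeasible
Shortest: RSR with L = 67.281069 m ≈ 67.2811 m

67.2811 m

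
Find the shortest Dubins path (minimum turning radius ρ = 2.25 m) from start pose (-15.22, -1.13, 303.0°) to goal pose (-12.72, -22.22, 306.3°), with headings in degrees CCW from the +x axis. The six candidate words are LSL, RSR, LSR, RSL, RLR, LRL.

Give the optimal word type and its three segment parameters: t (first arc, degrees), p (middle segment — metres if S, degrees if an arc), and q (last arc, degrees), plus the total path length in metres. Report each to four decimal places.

Let ψ = atan2(Δy, Δx) = atan2(-21.09, 2.50) = -83.2397° be the start→goal bearing.
Normalize: d = |goal − start| / ρ = 21.237658/2.25 = 9.438959, α = (θ_start − ψ) mod 360° = 26.2397° = 0.457970 rad, β = (θ_goal − ψ) mod 360° = 29.5397° = 0.515566 rad.
Common terms: sin α = 0.442128, cos α = 0.896952, sin β = 0.493027, cos β = 0.870014, cos(α−β) = 0.998342, d² = 89.093946. Work in radians in the unit-radius frame; every candidate has L = ρ·(t + p + q).
LSL: p² = 2 + d² − 2cos(α−β) + 2d(sin α − sin β) = 88.136394; p = √p² = 9.388099; φ = atan2(cos β − cos α, d + sin α − sin β) = -0.002869 rad; t = (φ − α) mod 2π = 5.822346 rad, q = (β − φ) mod 2π = 0.518435 rad → L = 2.25·(5.822346 + 9.388099 + 0.518435) = 2.25·15.728880 = 35.389979 m
RSR: p² = 2 + d² − 2cos(α−β) + 2d(sin β − sin α) = 90.058130; p = √p² = 9.489896; φ = atan2(cos α − cos β, d − sin α + sin β) = 0.002839 rad; t = (α − φ) mod 2π = 0.455131 rad, q = (φ − β) mod 2π = 5.770458 rad → L = 2.25·(0.455131 + 9.489896 + 5.770458) = 2.25·15.715486 = 35.359843 m
LSR: p² = d² − 2 + 2cos(α−β) + 2d(sin α + sin β) = 106.744405; p = √p² = 10.331718; φ = atan2(−cos α − cos β, d + sin α + sin β) − atan2(−2, p) = 0.022508 rad; t = (φ − α) mod 2π = 5.847724 rad, q = (φ − β) mod 2π = 5.790128 rad → L = 2.25·(5.847724 + 10.331718 + 5.790128) = 2.25·21.969570 = 49.431532 m
RSL: p² = d² − 2 + 2cos(α−β) − 2d(sin α + sin β) = 71.436853; p = √p² = 8.452032; φ = atan2(cos α + cos β, d − sin α − sin β) − atan2(2, p) = -0.027485 rad; t = (α − φ) mod 2π = 0.485455 rad, q = (β − φ) mod 2π = 0.543051 rad → L = 2.25·(0.485455 + 8.452032 + 0.543051) = 2.25·9.480539 = 21.331212 m
RLR: c = (6 − d² + 2cos(α−β) + 2d(sin α − sin β))/8 = -10.257266, |c| > 1 → infeasible
LRL: c = (6 − d² + 2cos(α−β) − 2d(sin α − sin β))/8 = -10.017049, |c| > 1 → infeasible
Shortest: RSL with L = 21.331212 m ≈ 21.3312 m
Convert RSL to answer units (arcs ×180/π): t = 0.485455·180/π = 27.8145°, p = ρ·p = 2.25·8.452032 = 19.0171 m, q = 0.543051·180/π = 31.1145°, L = 21.3312 m.

RSL: t = 27.8145°, p = 19.0171 m, q = 31.1145°, L = 21.3312 m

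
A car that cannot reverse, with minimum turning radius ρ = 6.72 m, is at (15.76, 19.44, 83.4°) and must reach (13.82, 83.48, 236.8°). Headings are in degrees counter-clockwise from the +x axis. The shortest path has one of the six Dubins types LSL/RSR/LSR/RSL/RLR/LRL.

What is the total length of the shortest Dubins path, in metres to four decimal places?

Let ψ = atan2(Δy, Δx) = atan2(64.04, -1.94) = 91.7352° be the start→goal bearing.
Normalize: d = |goal − start| / ρ = 64.069378/6.72 = 9.534134, α = (θ_start − ψ) mod 360° = 351.6648° = 6.137709 rad, β = (θ_goal − ψ) mod 360° = 145.0648° = 2.531859 rad.
Common terms: sin α = -0.144963, cos α = 0.989437, sin β = 0.572649, cos β = -0.819801, cos(α−β) = -0.894154, d² = 90.899704. Work in radians in the unit-radius frame; every candidate has L = ρ·(t + p + q).
LSL: p² = 2 + d² − 2cos(α−β) + 2d(sin α − sin β) = 81.004385; p = √p² = 9.000244; φ = atan2(cos β − cos α, d + sin α − sin β) = -0.202400 rad; t = (φ − α) mod 2π = 6.226261 rad, q = (β − φ) mod 2π = 2.734259 rad → L = 6.72·(6.226261 + 9.000244 + 2.734259) = 6.72·17.960764 = 120.696334 m
RSR: p² = 2 + d² − 2cos(α−β) + 2d(sin β − sin α) = 108.371641; p = √p² = 10.410170; φ = atan2(cos α − cos β, d − sin α + sin β) = 0.174682 rad; t = (α − φ) mod 2π = 5.963027 rad, q = (φ − β) mod 2π = 3.926008 rad → L = 6.72·(5.963027 + 10.410170 + 3.926008) = 6.72·20.299206 = 136.410662 m
LSR: p² = d² − 2 + 2cos(α−β) + 2d(sin α + sin β) = 95.266620; p = √p² = 9.760462; φ = atan2(−cos α − cos β, d + sin α + sin β) − atan2(−2, p) = 0.185084 rad; t = (φ − α) mod 2π = 0.330560 rad, q = (φ − β) mod 2π = 3.936410 rad → L = 6.72·(0.330560 + 9.760462 + 3.936410) = 6.72·14.027432 = 94.264340 m
RSL: p² = d² − 2 + 2cos(α−β) − 2d(sin α + sin β) = 78.956171; p = √p² = 8.885729; φ = atan2(cos α + cos β, d − sin α − sin β) − atan2(2, p) = -0.202765 rad; t = (α − φ) mod 2π = 0.057289 rad, q = (β − φ) mod 2π = 2.734624 rad → L = 6.72·(0.057289 + 8.885729 + 2.734624) = 6.72·11.677641 = 78.473746 m
RLR: c = (6 − d² + 2cos(α−β) + 2d(sin α − sin β))/8 = -12.546455, |c| > 1 → infeasible
LRL: c = (6 − d² + 2cos(α−β) − 2d(sin α − sin β))/8 = -9.125548, |c| > 1 → infeasible
Shortest: RSL with L = 78.473746 m ≈ 78.4737 m

78.4737 m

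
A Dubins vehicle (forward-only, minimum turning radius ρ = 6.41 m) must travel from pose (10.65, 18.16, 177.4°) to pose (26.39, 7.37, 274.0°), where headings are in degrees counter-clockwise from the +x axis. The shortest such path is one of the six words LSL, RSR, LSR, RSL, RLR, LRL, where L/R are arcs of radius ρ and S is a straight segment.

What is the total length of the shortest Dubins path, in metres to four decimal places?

Let ψ = atan2(Δy, Δx) = atan2(-10.79, 15.74) = -34.4312° be the start→goal bearing.
Normalize: d = |goal − start| / ρ = 19.083283/6.41 = 2.977111, α = (θ_start − ψ) mod 360° = 211.8312° = 3.697152 rad, β = (θ_goal − ψ) mod 360° = 308.4312° = 5.383140 rad.
Common terms: sin α = -0.527419, cos α = -0.849606, sin β = -0.783355, cos β = 0.621575, cos(α−β) = -0.114937, d² = 8.863192. Work in radians in the unit-radius frame; every candidate has L = ρ·(t + p + q).
LSL: p² = 2 + d² − 2cos(α−β) + 2d(sin α − sin β) = 12.616968; p = √p² = 3.552037; φ = atan2(cos β − cos α, d + sin α − sin β) = 0.427041 rad; t = (φ − α) mod 2π = 3.013074 rad, q = (β − φ) mod 2π = 4.956099 rad → L = 6.41·(3.013074 + 3.552037 + 4.956099) = 6.41·11.521211 = 73.850960 m
RSR: p² = 2 + d² − 2cos(α−β) + 2d(sin β − sin α) = 9.569164; p = √p² = 3.093406; φ = atan2(cos α − cos β, d − sin α + sin β) = -0.495630 rad; t = (α − φ) mod 2π = 4.192782 rad, q = (φ − β) mod 2π = 0.404415 rad → L = 6.41·(4.192782 + 3.093406 + 0.404415) = 6.41·7.690604 = 49.296770 m
LSR: p² = d² − 2 + 2cos(α−β) + 2d(sin α + sin β) = -1.171321 < 0 → infeasible
RSL: p² = d² − 2 + 2cos(α−β) − 2d(sin α + sin β) = 14.437955; p = √p² = 3.799731; φ = atan2(cos α + cos β, d − sin α − sin β) − atan2(2, p) = -0.537637 rad; t = (α − φ) mod 2π = 4.234789 rad, q = (β − φ) mod 2π = 5.920777 rad → L = 6.41·(4.234789 + 3.799731 + 5.920777) = 6.41·13.955298 = 89.453459 m
RLR: c = (6 − d² + 2cos(α−β) + 2d(sin α − sin β))/8 = -0.196145; p = 2π − arccos c = 4.514964 rad; φ = atan2(cos α − cos β, d − sin α + sin β) = -0.495630 rad; t = (α − φ + p/2) mod 2π = 0.167078 rad, q = (α − β − t + p) mod 2π = 2.661897 rad → L = 6.41·(0.167078 + 4.514964 + 2.661897) = 6.41·7.343939 = 47.074649 m
LRL: c = (6 − d² + 2cos(α−β) − 2d(sin α − sin β))/8 = -0.577121; p = 2π − arccos c = 4.097190 rad; φ = atan2(cos β − cos α, d + sin α − sin β) = 0.427041 rad; t = (φ − α + p/2) mod 2π = 5.061669 rad, q = (β − α − t + p) mod 2π = 0.721509 rad → L = 6.41·(5.061669 + 4.097190 + 0.721509) = 6.41·9.880368 = 63.333160 m
Shortest: RLR with L = 47.074649 m ≈ 47.0746 m

47.0746 m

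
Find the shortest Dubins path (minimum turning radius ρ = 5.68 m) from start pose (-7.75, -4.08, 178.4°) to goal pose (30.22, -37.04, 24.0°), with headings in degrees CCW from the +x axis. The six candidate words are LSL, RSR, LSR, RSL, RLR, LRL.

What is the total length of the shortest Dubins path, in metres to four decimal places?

62.4661 m

Let ψ = atan2(Δy, Δx) = atan2(-32.96, 37.97) = -40.9597° be the start→goal bearing.
Normalize: d = |goal − start| / ρ = 50.280041/5.68 = 8.852120, α = (θ_start − ψ) mod 360° = 219.3597° = 3.828550 rad, β = (θ_goal − ψ) mod 360° = 64.9597° = 1.133761 rad.
Common terms: sin α = -0.634187, cos α = -0.773179, sin β = 0.906011, cos β = 0.423255, cos(α−β) = -0.901833, d² = 78.360026. Work in radians in the unit-radius frame; every candidate has L = ρ·(t + p + q).
LSL: p² = 2 + d² − 2cos(α−β) + 2d(sin α − sin β) = 54.895658; p = √p² = 7.409160; φ = atan2(cos β − cos α, d + sin α − sin β) = 0.162191 rad; t = (φ − α) mod 2π = 2.616826 rad, q = (β − φ) mod 2π = 0.971571 rad → L = 5.68·(2.616826 + 7.409160 + 0.971571) = 5.68·10.997557 = 62.466126 m
RSR: p² = 2 + d² − 2cos(α−β) + 2d(sin β − sin α) = 109.431724; p = √p² = 10.460962; φ = atan2(cos α − cos β, d − sin α + sin β) = -0.114622 rad; t = (α − φ) mod 2π = 3.943172 rad, q = (φ − β) mod 2π = 5.034802 rad → L = 5.68·(3.943172 + 10.460962 + 5.034802) = 5.68·19.438936 = 110.413154 m
LSR: p² = d² − 2 + 2cos(α−β) + 2d(sin α + sin β) = 79.368785; p = √p² = 8.908916; φ = atan2(−cos α − cos β, d + sin α + sin β) − atan2(−2, p) = 0.259166 rad; t = (φ − α) mod 2π = 2.713802 rad, q = (φ − β) mod 2π = 5.408591 rad → L = 5.68·(2.713802 + 8.908916 + 5.408591) = 5.68·17.031309 = 96.737833 m
RSL: p² = d² − 2 + 2cos(α−β) − 2d(sin α + sin β) = 69.743937; p = √p² = 8.351284; φ = atan2(cos α + cos β, d − sin α − sin β) − atan2(2, p) = -0.275817 rad; t = (α − φ) mod 2π = 4.104367 rad, q = (β − φ) mod 2π = 1.409578 rad → L = 5.68·(4.104367 + 8.351284 + 1.409578) = 5.68·13.865228 = 78.754497 m
RLR: c = (6 − d² + 2cos(α−β) + 2d(sin α − sin β))/8 = -12.678965, |c| > 1 → infeasible
LRL: c = (6 − d² + 2cos(α−β) − 2d(sin α − sin β))/8 = -5.861957, |c| > 1 → infeasible
Shortest: LSL with L = 62.466126 m ≈ 62.4661 m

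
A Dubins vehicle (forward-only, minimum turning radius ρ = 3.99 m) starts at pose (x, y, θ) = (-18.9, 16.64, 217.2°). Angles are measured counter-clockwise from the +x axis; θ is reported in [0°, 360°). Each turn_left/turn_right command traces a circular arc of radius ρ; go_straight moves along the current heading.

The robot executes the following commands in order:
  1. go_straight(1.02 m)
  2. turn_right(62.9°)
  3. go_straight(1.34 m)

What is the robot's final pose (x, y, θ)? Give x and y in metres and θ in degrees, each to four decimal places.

set_pose: (x, y, θ) = (-18.9000, 16.6400, 217.2000°), ρ = 3.99
go_straight(1.02): x += 1.02·cos θ, y += 1.02·sin θ → (-19.7125, 16.0233, 217.2000°)
turn_right(62.9°): centre at ρ to the right, rotate −62.9° → (-23.8551, 15.6062, 154.3000°)
go_straight(1.34): x += 1.34·cos θ, y += 1.34·sin θ → (-25.0626, 16.1873, 154.3000°)

(-25.0626, 16.1873, 154.3000°)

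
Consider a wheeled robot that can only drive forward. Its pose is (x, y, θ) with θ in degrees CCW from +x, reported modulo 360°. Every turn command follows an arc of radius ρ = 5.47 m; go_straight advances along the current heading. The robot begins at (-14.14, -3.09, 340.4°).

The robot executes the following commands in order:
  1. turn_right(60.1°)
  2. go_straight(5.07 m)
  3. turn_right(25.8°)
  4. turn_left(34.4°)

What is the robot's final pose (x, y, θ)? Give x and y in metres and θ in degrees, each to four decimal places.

set_pose: (x, y, θ) = (-14.1400, -3.0900, 340.4000°), ρ = 5.47
turn_right(60.1°): centre at ρ to the right, rotate −60.1° → (-10.5931, -7.2650, 280.3000°)
go_straight(5.07): x += 5.07·cos θ, y += 5.07·sin θ → (-9.6865, -12.2533, 280.3000°)
turn_right(25.8°): centre at ρ to the right, rotate −25.8° → (-9.7973, -14.6931, 254.5000°)
turn_left(34.4°): centre at ρ to the left, rotate +34.4° → (-9.7014, -17.9268, 288.9000°)

(-9.7014, -17.9268, 288.9000°)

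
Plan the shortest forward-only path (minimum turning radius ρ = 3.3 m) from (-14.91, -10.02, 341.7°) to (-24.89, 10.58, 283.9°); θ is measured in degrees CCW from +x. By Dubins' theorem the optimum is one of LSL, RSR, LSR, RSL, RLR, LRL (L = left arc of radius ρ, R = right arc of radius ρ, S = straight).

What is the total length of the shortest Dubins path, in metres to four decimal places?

37.2664 m

Let ψ = atan2(Δy, Δx) = atan2(20.60, -9.98) = 115.8486° be the start→goal bearing.
Normalize: d = |goal − start| / ρ = 22.890181/3.3 = 6.936419, α = (θ_start − ψ) mod 360° = 225.8514° = 3.941850 rad, β = (θ_goal − ψ) mod 360° = 168.0514° = 2.933050 rad.
Common terms: sin α = -0.717536, cos α = -0.696522, sin β = 0.207034, cos β = -0.978334, cos(α−β) = 0.532876, d² = 48.113903. Work in radians in the unit-radius frame; every candidate has L = ρ·(t + p + q).
LSL: p² = 2 + d² − 2cos(α−β) + 2d(sin α − sin β) = 36.221742; p = √p² = 6.018450; φ = atan2(cos β − cos α, d + sin α − sin β) = -0.046842 rad; t = (φ − α) mod 2π = 2.294493 rad, q = (β − φ) mod 2π = 2.979892 rad → L = 3.3·(2.294493 + 6.018450 + 2.979892) = 3.3·11.292835 = 37.266356 m
RSR: p² = 2 + d² − 2cos(α−β) + 2d(sin β − sin α) = 61.874558; p = √p² = 7.866038; φ = atan2(cos α − cos β, d − sin α + sin β) = 0.035834 rad; t = (α − φ) mod 2π = 3.906016 rad, q = (φ − β) mod 2π = 3.385969 rad → L = 3.3·(3.906016 + 7.866038 + 3.385969) = 3.3·15.158024 = 50.021479 m
LSR: p² = d² − 2 + 2cos(α−β) + 2d(sin α + sin β) = 40.097554; p = √p² = 6.332263; φ = atan2(−cos α − cos β, d + sin α + sin β) − atan2(−2, p) = 0.560895 rad; t = (φ − α) mod 2π = 2.902230 rad, q = (φ − β) mod 2π = 3.911031 rad → L = 3.3·(2.902230 + 6.332263 + 3.911031) = 3.3·13.145524 = 43.380230 m
RSL: p² = d² − 2 + 2cos(α−β) − 2d(sin α + sin β) = 54.261757; p = √p² = 7.366258; φ = atan2(cos α + cos β, d − sin α − sin β) − atan2(2, p) = -0.486342 rad; t = (α − φ) mod 2π = 4.428192 rad, q = (β − φ) mod 2π = 3.419392 rad → L = 3.3·(4.428192 + 7.366258 + 3.419392) = 3.3·15.213842 = 50.205679 m
RLR: c = (6 − d² + 2cos(α−β) + 2d(sin α − sin β))/8 = -6.734320, |c| > 1 → infeasible
LRL: c = (6 − d² + 2cos(α−β) − 2d(sin α − sin β))/8 = -3.527718, |c| > 1 → infeasible
Shortest: LSL with L = 37.266356 m ≈ 37.2664 m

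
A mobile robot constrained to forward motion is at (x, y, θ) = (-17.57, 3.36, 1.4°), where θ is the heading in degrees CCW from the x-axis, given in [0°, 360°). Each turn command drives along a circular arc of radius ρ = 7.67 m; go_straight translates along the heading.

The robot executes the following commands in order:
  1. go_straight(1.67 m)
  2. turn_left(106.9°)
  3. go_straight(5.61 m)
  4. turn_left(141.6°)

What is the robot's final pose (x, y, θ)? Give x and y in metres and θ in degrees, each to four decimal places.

(-25.0522, 19.0307, 249.9000°)

set_pose: (x, y, θ) = (-17.5700, 3.3600, 1.4000°), ρ = 7.67
go_straight(1.67): x += 1.67·cos θ, y += 1.67·sin θ → (-15.9005, 3.4008, 1.4000°)
turn_left(106.9°): centre at ρ to the left, rotate +106.9° → (-8.8058, 13.4768, 108.3000°)
go_straight(5.61): x += 5.61·cos θ, y += 5.61·sin θ → (-10.5673, 18.8031, 108.3000°)
turn_left(141.6°): centre at ρ to the left, rotate +141.6° → (-25.0522, 19.0307, 249.9000°)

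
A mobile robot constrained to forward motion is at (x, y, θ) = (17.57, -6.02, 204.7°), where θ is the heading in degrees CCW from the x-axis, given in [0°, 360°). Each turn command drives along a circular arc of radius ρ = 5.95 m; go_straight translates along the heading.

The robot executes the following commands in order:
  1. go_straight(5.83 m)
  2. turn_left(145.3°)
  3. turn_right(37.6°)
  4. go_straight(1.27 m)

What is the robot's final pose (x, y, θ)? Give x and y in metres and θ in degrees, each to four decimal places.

(17.9435, -22.5067, 312.4000°)

set_pose: (x, y, θ) = (17.5700, -6.0200, 204.7000°), ρ = 5.95
go_straight(5.83): x += 5.83·cos θ, y += 5.83·sin θ → (12.2734, -8.4562, 204.7000°)
turn_left(145.3°): centre at ρ to the left, rotate +145.3° → (13.7265, -19.7214, 350.0000°)
turn_right(37.6°): centre at ρ to the right, rotate −37.6° → (17.0871, -21.5689, 312.4000°)
go_straight(1.27): x += 1.27·cos θ, y += 1.27·sin θ → (17.9435, -22.5067, 312.4000°)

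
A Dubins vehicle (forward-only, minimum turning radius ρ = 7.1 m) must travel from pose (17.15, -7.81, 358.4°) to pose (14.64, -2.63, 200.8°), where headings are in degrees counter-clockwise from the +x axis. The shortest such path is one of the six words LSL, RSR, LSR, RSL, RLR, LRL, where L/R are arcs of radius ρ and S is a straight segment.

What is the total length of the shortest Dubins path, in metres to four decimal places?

Let ψ = atan2(Δy, Δx) = atan2(5.18, -2.51) = 115.8528° be the start→goal bearing.
Normalize: d = |goal − start| / ρ = 5.756084/7.1 = 0.810716, α = (θ_start − ψ) mod 360° = 242.5472° = 4.233247 rad, β = (θ_goal − ψ) mod 360° = 84.9472° = 1.482609 rad.
Common terms: sin α = -0.887391, cos α = -0.461018, sin β = 0.996114, cos β = 0.088073, cos(α−β) = -0.924546, d² = 0.657260. Work in radians in the unit-radius frame; every candidate has L = ρ·(t + p + q).
LSL: p² = 2 + d² − 2cos(α−β) + 2d(sin α − sin β) = 1.452377; p = √p² = 1.205146; φ = atan2(cos β − cos α, d + sin α − sin β) = 2.668522 rad; t = (φ − α) mod 2π = 4.718460 rad, q = (β − φ) mod 2π = 5.097272 rad → L = 7.1·(4.718460 + 1.205146 + 5.097272) = 7.1·11.020878 = 78.248233 m
RSR: p² = 2 + d² − 2cos(α−β) + 2d(sin β − sin α) = 7.560328; p = √p² = 2.749605; φ = atan2(cos α − cos β, d − sin α + sin β) = -0.201050 rad; t = (α − φ) mod 2π = 4.434297 rad, q = (φ − β) mod 2π = 4.599527 rad → L = 7.1·(4.434297 + 2.749605 + 4.599527) = 7.1·11.783429 = 83.662348 m
LSR: p² = d² − 2 + 2cos(α−β) + 2d(sin α + sin β) = -3.015545 < 0 → infeasible
RSL: p² = d² − 2 + 2cos(α−β) − 2d(sin α + sin β) = -3.368118 < 0 → infeasible
RLR: c = (6 − d² + 2cos(α−β) + 2d(sin α − sin β))/8 = 0.054959; p = 2π − arccos c = 4.767376 rad; φ = atan2(cos α − cos β, d − sin α + sin β) = -0.201050 rad; t = (α − φ + p/2) mod 2π = 0.534800 rad, q = (α − β − t + p) mod 2π = 0.700029 rad → L = 7.1·(0.534800 + 4.767376 + 0.700029) = 7.1·6.002205 = 42.615655 m
LRL: c = (6 − d² + 2cos(α−β) − 2d(sin α − sin β))/8 = 0.818453; p = 2π − arccos c = 5.671102 rad; φ = atan2(cos β − cos α, d + sin α − sin β) = 2.668522 rad; t = (φ − α + p/2) mod 2π = 1.270825 rad, q = (β − α − t + p) mod 2π = 1.649638 rad → L = 7.1·(1.270825 + 5.671102 + 1.649638) = 7.1·8.591565 = 61.000114 m
Shortest: RLR with L = 42.615655 m ≈ 42.6157 m

42.6157 m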